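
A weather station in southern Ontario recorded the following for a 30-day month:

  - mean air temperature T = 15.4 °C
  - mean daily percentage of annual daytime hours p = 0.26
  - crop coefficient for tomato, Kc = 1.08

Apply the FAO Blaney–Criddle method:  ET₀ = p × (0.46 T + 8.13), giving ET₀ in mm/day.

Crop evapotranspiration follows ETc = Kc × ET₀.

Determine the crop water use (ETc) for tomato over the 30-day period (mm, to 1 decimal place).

ET₀ = 0.26 × (0.46 × 15.4 + 8.13) = 0.26 × 15.214 = 3.9556 mm/d
ETc = Kc × ET₀ = 1.08 × 3.9556 = 4.2720 mm/d
Over 30 days: 4.2720 × 30 = 128.160 mm

128.2 mm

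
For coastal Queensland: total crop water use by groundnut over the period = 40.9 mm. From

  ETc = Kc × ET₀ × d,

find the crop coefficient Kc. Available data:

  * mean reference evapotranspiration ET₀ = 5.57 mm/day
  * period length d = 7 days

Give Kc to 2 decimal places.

1.05

ETc = Kc × ET₀ × d  ⇒  Kc = ETc / (ET₀ × d)
Kc = 40.9 / (5.57 × 7) = 40.9 / 38.99 = 1.0490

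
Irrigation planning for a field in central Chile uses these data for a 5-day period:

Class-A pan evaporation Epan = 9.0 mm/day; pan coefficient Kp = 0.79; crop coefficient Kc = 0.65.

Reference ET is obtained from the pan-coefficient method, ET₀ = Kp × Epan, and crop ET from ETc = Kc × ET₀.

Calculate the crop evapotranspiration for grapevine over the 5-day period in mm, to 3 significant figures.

23.1 mm

ET₀ = 0.79 × 9.0 = 7.1100 mm/d
ETc = Kc × ET₀ = 0.65 × 7.1100 = 4.6215 mm/d
Over 5 days: 4.6215 × 5 = 23.108 mm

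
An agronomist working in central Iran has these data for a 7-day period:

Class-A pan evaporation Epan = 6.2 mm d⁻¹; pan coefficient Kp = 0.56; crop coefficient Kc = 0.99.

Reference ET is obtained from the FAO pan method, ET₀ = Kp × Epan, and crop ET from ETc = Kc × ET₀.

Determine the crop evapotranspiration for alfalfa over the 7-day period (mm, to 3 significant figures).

ET₀ = 0.56 × 6.2 = 3.4720 mm/d
ETc = Kc × ET₀ = 0.99 × 3.4720 = 3.4373 mm/d
Over 7 days: 3.4373 × 7 = 24.061 mm

24.1 mm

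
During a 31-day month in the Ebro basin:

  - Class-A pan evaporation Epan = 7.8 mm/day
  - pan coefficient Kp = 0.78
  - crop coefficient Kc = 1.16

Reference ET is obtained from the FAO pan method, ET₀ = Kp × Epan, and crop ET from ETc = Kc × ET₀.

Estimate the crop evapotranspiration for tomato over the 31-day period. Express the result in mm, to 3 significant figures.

ET₀ = 0.78 × 7.8 = 6.0840 mm/d
ETc = Kc × ET₀ = 1.16 × 6.0840 = 7.0574 mm/d
Over 31 days: 7.0574 × 31 = 218.779 mm

219 mm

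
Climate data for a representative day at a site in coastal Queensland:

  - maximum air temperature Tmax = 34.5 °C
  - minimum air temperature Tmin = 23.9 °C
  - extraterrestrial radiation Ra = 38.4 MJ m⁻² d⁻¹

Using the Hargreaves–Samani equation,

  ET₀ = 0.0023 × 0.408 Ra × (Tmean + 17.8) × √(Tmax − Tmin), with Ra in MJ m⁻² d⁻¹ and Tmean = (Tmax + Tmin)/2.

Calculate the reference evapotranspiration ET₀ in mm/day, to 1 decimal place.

5.5 mm/day

Tmean = (34.5 + 23.9)/2 = 29.20 °C
0.408 Ra = 0.408 × 38.4 = 15.6672 mm/d equivalent
ET₀ = 0.0023 × 15.6672 × (29.20 + 17.8) × √10.6 = 0.0023 × 15.6672 × 47.00 × 3.2558 = 5.5141 mm/d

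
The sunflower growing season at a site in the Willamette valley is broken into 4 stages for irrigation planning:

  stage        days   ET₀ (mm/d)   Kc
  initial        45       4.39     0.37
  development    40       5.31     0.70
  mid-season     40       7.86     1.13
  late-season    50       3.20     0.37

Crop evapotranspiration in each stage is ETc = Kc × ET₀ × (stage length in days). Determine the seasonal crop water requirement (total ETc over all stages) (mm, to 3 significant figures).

636 mm

initial: 0.37 × 4.39 × 45 = 73.09 mm
development: 0.70 × 5.31 × 40 = 148.68 mm
mid-season: 1.13 × 7.86 × 40 = 355.27 mm
late-season: 0.37 × 3.20 × 50 = 59.20 mm
Seasonal total = 636.24 mm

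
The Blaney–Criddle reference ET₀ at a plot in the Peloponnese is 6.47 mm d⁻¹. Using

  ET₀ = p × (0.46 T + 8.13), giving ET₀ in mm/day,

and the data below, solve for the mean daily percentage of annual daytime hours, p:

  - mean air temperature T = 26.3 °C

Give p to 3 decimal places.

p = ET₀ / (0.46 T + 8.13) = 6.47 / (0.46 × 26.3 + 8.13) = 6.47 / 20.228 = 0.3199

0.320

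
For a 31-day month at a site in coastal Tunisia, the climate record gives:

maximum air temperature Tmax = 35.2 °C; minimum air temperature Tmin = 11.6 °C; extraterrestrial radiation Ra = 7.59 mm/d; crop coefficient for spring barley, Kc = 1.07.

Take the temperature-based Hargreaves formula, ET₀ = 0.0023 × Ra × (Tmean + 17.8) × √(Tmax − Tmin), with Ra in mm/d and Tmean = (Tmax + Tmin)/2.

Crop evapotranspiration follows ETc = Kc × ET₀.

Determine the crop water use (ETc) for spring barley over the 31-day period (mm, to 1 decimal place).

Tmean = (35.2 + 11.6)/2 = 23.40 °C
ET₀ = 0.0023 × 7.59 × (23.40 + 17.8) × √23.6 = 0.0023 × 7.59 × 41.20 × 4.8580 = 3.4940 mm/d
ETc = Kc × ET₀ = 1.07 × 3.4940 = 3.7386 mm/d
Over 31 days: 3.7386 × 31 = 115.897 mm

115.9 mm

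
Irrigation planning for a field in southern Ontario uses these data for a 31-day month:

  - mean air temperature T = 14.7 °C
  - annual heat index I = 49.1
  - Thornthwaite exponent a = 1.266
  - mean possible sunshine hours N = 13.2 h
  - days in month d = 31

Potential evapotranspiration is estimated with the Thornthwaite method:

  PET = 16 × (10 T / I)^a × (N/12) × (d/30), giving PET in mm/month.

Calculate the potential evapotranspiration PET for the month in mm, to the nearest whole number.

73 mm

10T/I = 10 × 14.7 / 49.1 = 2.9939
(10T/I)^a = 2.9939^1.266 = 4.0079
Uncorrected PET = 16 × 4.0079 = 64.126 mm
Correction = (N/12)(d/30) = (13.2/12)(31/30) = 1.1367
PET = 64.126 × 1.1367 = 72.892 mm/month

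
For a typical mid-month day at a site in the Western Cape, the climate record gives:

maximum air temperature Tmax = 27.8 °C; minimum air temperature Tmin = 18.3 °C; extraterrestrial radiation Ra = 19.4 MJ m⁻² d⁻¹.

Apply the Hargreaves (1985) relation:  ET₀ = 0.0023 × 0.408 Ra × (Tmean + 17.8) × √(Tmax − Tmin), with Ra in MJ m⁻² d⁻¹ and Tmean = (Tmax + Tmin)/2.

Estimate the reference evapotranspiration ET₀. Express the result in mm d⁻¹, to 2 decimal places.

Tmean = (27.8 + 18.3)/2 = 23.05 °C
0.408 Ra = 0.408 × 19.4 = 7.9152 mm/d equivalent
ET₀ = 0.0023 × 7.9152 × (23.05 + 17.8) × √9.5 = 0.0023 × 7.9152 × 40.85 × 3.0822 = 2.2921 mm/d

2.29 mm d⁻¹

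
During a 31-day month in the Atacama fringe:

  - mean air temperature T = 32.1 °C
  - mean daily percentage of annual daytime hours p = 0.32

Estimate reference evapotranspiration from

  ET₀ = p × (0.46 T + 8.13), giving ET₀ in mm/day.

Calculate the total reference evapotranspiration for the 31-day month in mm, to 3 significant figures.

ET₀ = 0.32 × (0.46 × 32.1 + 8.13) = 0.32 × 22.896 = 7.3267 mm/d
Monthly total = 7.3267 × 31 = 227.128 mm

227 mm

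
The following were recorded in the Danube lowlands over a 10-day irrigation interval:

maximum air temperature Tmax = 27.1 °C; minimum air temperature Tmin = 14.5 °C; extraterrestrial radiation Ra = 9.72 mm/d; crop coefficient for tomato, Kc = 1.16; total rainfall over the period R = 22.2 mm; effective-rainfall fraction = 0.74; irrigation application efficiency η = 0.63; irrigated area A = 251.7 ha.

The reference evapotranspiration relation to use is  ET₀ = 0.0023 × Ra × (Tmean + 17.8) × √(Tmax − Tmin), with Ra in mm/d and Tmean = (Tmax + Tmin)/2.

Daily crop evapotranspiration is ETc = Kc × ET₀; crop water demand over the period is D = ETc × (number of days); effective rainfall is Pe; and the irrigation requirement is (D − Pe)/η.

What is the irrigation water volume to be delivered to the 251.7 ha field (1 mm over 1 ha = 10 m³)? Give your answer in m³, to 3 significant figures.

Tmean = (27.1 + 14.5)/2 = 20.80 °C
ET₀ = 0.0023 × 9.72 × (20.80 + 17.8) × √12.6 = 0.0023 × 9.72 × 38.60 × 3.5496 = 3.0631 mm/d
ETc = Kc × ET₀ = 1.16 × 3.0631 = 3.5532 mm/d
Crop demand D = ETc × 10 d = 3.5532 × 10 = 35.532 mm
Pe = 0.74 × 22.2 = 16.428 mm
D − Pe = 35.532 − 16.428 = 19.104 mm
Gross irrigation = 19.104 / 0.63 = 30.324 mm
Volume = 30.324 mm × 251.7 ha × 10 = 76325.5 m³

76300 m³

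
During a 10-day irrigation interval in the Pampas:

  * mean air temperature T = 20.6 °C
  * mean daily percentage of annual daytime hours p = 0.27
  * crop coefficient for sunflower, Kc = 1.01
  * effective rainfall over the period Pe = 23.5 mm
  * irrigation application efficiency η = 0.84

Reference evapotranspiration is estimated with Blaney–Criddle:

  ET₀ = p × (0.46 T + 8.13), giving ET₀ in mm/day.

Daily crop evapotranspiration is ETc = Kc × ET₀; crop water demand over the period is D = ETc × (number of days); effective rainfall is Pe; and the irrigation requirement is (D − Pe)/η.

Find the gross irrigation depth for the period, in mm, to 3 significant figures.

29.2 mm

ET₀ = 0.27 × (0.46 × 20.6 + 8.13) = 0.27 × 17.606 = 4.7536 mm/d
ETc = Kc × ET₀ = 1.01 × 4.7536 = 4.8011 mm/d
Crop demand D = ETc × 10 d = 4.8011 × 10 = 48.011 mm
D − Pe = 48.011 − 23.5 = 24.511 mm
Gross irrigation = 24.511 / 0.84 = 29.180 mm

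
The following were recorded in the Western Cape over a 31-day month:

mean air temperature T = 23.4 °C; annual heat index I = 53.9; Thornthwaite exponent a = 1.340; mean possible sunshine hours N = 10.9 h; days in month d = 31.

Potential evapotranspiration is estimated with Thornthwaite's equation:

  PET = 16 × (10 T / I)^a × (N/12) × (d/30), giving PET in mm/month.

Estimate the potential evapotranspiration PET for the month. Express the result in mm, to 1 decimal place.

107.4 mm

10T/I = 10 × 23.4 / 53.9 = 4.3414
(10T/I)^a = 4.3414^1.340 = 7.1519
Uncorrected PET = 16 × 7.1519 = 114.430 mm
Correction = (N/12)(d/30) = (10.9/12)(31/30) = 0.9386
PET = 114.430 × 0.9386 = 107.404 mm/month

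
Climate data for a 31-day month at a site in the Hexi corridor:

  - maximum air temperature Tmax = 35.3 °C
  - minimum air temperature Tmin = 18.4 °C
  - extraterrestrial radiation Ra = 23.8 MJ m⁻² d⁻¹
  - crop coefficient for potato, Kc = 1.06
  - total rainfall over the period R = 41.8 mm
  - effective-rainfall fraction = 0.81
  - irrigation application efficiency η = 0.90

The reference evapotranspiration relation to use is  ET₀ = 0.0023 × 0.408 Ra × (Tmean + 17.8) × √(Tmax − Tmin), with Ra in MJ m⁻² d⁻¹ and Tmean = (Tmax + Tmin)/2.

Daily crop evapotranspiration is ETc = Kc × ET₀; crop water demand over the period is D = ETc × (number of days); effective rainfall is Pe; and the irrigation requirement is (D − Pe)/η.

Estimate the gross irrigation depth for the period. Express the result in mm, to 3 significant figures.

Tmean = (35.3 + 18.4)/2 = 26.85 °C
0.408 Ra = 0.408 × 23.8 = 9.7104 mm/d equivalent
ET₀ = 0.0023 × 9.7104 × (26.85 + 17.8) × √16.9 = 0.0023 × 9.7104 × 44.65 × 4.1110 = 4.0995 mm/d
ETc = Kc × ET₀ = 1.06 × 4.0995 = 4.3455 mm/d
Crop demand D = ETc × 31 d = 4.3455 × 31 = 134.711 mm
Pe = 0.81 × 41.8 = 33.858 mm
D − Pe = 134.711 − 33.858 = 100.853 mm
Gross irrigation = 100.853 / 0.90 = 112.059 mm

112 mm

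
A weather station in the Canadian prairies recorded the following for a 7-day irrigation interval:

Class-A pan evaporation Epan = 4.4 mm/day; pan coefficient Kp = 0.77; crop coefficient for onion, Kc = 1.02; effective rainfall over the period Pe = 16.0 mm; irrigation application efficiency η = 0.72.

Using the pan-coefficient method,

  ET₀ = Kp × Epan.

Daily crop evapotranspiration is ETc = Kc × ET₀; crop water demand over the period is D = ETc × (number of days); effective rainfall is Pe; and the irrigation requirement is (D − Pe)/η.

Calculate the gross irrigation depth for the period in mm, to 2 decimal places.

11.38 mm

ET₀ = 0.77 × 4.4 = 3.3880 mm/d
ETc = Kc × ET₀ = 1.02 × 3.3880 = 3.4558 mm/d
Crop demand D = ETc × 7 d = 3.4558 × 7 = 24.191 mm
D − Pe = 24.191 − 16.0 = 8.191 mm
Gross irrigation = 8.191 / 0.72 = 11.376 mm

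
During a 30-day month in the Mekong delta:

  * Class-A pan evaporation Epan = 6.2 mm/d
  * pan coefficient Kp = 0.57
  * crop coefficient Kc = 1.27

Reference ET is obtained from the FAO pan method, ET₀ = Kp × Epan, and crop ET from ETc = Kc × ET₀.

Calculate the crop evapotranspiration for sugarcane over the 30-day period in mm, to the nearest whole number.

135 mm

ET₀ = 0.57 × 6.2 = 3.5340 mm/d
ETc = Kc × ET₀ = 1.27 × 3.5340 = 4.4882 mm/d
Over 30 days: 4.4882 × 30 = 134.646 mm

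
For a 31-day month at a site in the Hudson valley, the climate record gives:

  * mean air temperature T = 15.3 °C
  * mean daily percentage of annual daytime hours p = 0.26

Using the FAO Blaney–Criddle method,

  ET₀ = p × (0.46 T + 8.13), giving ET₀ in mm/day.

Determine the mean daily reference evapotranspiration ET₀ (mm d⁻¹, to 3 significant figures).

ET₀ = 0.26 × (0.46 × 15.3 + 8.13) = 0.26 × 15.168 = 3.9437 mm/d

3.94 mm d⁻¹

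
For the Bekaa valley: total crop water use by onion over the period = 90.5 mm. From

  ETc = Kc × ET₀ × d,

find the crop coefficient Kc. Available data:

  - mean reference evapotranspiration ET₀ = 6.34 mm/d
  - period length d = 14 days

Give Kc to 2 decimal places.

ETc = Kc × ET₀ × d  ⇒  Kc = ETc / (ET₀ × d)
Kc = 90.5 / (6.34 × 14) = 90.5 / 88.76 = 1.0196

1.02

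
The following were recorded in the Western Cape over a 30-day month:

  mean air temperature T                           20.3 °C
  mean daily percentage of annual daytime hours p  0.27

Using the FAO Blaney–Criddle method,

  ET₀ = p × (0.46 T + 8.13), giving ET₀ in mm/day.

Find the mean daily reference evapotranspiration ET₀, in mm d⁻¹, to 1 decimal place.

4.7 mm d⁻¹

ET₀ = 0.27 × (0.46 × 20.3 + 8.13) = 0.27 × 17.468 = 4.7164 mm/d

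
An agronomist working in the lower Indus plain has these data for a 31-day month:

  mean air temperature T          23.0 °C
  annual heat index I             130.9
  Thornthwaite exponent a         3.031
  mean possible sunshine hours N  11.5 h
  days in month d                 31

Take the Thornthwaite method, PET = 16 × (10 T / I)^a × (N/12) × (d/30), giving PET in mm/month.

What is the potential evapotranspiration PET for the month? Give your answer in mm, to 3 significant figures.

10T/I = 10 × 23.0 / 130.9 = 1.7571
(10T/I)^a = 1.7571^3.031 = 5.5205
Uncorrected PET = 16 × 5.5205 = 88.328 mm
Correction = (N/12)(d/30) = (11.5/12)(31/30) = 0.9903
PET = 88.328 × 0.9903 = 87.471 mm/month

87.5 mm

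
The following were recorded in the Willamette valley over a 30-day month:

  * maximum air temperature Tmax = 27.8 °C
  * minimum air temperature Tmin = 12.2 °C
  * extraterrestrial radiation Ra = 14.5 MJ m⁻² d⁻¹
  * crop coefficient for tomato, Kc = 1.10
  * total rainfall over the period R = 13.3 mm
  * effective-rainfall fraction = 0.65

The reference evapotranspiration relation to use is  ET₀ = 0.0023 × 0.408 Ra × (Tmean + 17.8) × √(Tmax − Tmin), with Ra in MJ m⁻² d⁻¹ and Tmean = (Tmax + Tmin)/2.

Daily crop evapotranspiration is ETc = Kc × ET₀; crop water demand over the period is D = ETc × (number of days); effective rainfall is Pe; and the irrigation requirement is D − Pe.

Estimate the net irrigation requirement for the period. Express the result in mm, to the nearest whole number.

Tmean = (27.8 + 12.2)/2 = 20.00 °C
0.408 Ra = 0.408 × 14.5 = 5.9160 mm/d equivalent
ET₀ = 0.0023 × 5.9160 × (20.00 + 17.8) × √15.6 = 0.0023 × 5.9160 × 37.80 × 3.9497 = 2.0315 mm/d
ETc = Kc × ET₀ = 1.10 × 2.0315 = 2.2347 mm/d
Crop demand D = ETc × 30 d = 2.2347 × 30 = 67.041 mm
Pe = 0.65 × 13.3 = 8.645 mm
D − Pe = 67.041 − 8.645 = 58.396 mm

58 mm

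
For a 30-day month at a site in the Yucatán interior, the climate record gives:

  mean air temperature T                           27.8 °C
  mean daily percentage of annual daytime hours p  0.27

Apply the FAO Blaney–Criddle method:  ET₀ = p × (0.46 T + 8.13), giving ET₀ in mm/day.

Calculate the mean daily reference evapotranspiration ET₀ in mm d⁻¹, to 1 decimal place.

5.6 mm d⁻¹

ET₀ = 0.27 × (0.46 × 27.8 + 8.13) = 0.27 × 20.918 = 5.6479 mm/d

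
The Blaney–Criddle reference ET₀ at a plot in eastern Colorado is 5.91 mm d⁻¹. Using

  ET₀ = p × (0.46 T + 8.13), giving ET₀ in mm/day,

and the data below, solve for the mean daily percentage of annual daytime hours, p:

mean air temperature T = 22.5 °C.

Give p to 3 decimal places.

p = ET₀ / (0.46 T + 8.13) = 5.91 / (0.46 × 22.5 + 8.13) = 5.91 / 18.480 = 0.3198

0.320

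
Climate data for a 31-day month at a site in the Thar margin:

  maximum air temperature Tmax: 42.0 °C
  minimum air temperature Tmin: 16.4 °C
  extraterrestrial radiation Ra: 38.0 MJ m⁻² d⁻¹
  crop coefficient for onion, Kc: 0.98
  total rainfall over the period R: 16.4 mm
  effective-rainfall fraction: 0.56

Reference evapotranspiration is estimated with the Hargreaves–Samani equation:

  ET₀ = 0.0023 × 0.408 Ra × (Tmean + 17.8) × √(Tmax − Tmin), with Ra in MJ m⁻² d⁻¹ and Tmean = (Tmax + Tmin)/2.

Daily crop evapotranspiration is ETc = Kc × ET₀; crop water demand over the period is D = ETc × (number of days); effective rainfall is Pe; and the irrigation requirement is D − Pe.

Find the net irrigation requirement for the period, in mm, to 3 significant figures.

248 mm

Tmean = (42.0 + 16.4)/2 = 29.20 °C
0.408 Ra = 0.408 × 38.0 = 15.5040 mm/d equivalent
ET₀ = 0.0023 × 15.5040 × (29.20 + 17.8) × √25.6 = 0.0023 × 15.5040 × 47.00 × 5.0596 = 8.4798 mm/d
ETc = Kc × ET₀ = 0.98 × 8.4798 = 8.3102 mm/d
Crop demand D = ETc × 31 d = 8.3102 × 31 = 257.616 mm
Pe = 0.56 × 16.4 = 9.184 mm
D − Pe = 257.616 − 9.184 = 248.432 mm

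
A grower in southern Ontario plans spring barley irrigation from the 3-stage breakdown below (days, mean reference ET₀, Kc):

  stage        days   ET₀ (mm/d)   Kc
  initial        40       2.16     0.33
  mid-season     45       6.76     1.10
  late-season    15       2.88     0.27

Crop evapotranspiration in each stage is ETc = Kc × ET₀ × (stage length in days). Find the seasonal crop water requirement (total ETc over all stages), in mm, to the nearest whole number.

initial: 0.33 × 2.16 × 40 = 28.51 mm
mid-season: 1.10 × 6.76 × 45 = 334.62 mm
late-season: 0.27 × 2.88 × 15 = 11.66 mm
Seasonal total = 374.79 mm

375 mm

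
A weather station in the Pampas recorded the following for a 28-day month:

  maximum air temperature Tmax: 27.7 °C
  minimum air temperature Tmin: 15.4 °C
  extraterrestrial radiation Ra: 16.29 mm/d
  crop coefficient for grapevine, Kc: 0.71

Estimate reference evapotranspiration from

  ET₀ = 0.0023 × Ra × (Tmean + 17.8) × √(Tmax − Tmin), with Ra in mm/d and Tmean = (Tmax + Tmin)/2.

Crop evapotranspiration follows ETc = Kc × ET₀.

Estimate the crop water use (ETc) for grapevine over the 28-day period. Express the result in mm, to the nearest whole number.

103 mm

Tmean = (27.7 + 15.4)/2 = 21.55 °C
ET₀ = 0.0023 × 16.29 × (21.55 + 17.8) × √12.3 = 0.0023 × 16.29 × 39.35 × 3.5071 = 5.1706 mm/d
ETc = Kc × ET₀ = 0.71 × 5.1706 = 3.6711 mm/d
Over 28 days: 3.6711 × 28 = 102.791 mm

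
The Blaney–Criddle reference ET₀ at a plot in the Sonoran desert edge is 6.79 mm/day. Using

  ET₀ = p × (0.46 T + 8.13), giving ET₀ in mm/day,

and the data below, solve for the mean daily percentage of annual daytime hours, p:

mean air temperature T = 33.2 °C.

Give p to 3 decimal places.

p = ET₀ / (0.46 T + 8.13) = 6.79 / (0.46 × 33.2 + 8.13) = 6.79 / 23.402 = 0.2901

0.290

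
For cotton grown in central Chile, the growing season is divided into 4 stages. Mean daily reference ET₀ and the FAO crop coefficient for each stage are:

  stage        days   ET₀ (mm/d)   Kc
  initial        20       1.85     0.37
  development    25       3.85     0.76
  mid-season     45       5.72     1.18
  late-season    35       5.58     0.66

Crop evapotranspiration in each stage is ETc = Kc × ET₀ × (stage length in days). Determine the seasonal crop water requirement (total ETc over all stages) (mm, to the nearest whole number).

519 mm

initial: 0.37 × 1.85 × 20 = 13.69 mm
development: 0.76 × 3.85 × 25 = 73.15 mm
mid-season: 1.18 × 5.72 × 45 = 303.73 mm
late-season: 0.66 × 5.58 × 35 = 128.90 mm
Seasonal total = 519.47 mm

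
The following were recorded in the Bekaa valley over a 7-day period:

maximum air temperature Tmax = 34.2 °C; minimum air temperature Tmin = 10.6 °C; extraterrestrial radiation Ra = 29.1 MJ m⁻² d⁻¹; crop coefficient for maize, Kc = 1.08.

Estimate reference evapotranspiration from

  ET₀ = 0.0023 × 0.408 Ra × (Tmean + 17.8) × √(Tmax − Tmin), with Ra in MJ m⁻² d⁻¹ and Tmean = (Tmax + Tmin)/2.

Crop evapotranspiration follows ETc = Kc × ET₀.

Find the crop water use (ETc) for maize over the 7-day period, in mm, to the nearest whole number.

Tmean = (34.2 + 10.6)/2 = 22.40 °C
0.408 Ra = 0.408 × 29.1 = 11.8728 mm/d equivalent
ET₀ = 0.0023 × 11.8728 × (22.40 + 17.8) × √23.6 = 0.0023 × 11.8728 × 40.20 × 4.8580 = 5.3329 mm/d
ETc = Kc × ET₀ = 1.08 × 5.3329 = 5.7595 mm/d
Over 7 days: 5.7595 × 7 = 40.317 mm

40 mm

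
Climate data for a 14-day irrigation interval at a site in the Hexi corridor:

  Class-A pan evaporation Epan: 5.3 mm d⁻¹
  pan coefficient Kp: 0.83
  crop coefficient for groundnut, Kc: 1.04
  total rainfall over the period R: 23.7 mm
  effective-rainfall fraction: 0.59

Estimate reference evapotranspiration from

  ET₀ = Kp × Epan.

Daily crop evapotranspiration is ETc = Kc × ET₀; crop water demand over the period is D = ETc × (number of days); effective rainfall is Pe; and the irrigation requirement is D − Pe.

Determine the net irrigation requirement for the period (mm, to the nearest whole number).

50 mm

ET₀ = 0.83 × 5.3 = 4.3990 mm/d
ETc = Kc × ET₀ = 1.04 × 4.3990 = 4.5750 mm/d
Crop demand D = ETc × 14 d = 4.5750 × 14 = 64.050 mm
Pe = 0.59 × 23.7 = 13.983 mm
D − Pe = 64.050 − 13.983 = 50.067 mm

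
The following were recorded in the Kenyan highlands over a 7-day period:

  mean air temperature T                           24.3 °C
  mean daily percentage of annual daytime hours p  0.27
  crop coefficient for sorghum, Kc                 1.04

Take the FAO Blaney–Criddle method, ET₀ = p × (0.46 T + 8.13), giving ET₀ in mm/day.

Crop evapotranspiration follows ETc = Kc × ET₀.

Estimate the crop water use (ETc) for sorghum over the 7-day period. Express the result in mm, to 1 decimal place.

38.0 mm

ET₀ = 0.27 × (0.46 × 24.3 + 8.13) = 0.27 × 19.308 = 5.2132 mm/d
ETc = Kc × ET₀ = 1.04 × 5.2132 = 5.4217 mm/d
Over 7 days: 5.4217 × 7 = 37.952 mm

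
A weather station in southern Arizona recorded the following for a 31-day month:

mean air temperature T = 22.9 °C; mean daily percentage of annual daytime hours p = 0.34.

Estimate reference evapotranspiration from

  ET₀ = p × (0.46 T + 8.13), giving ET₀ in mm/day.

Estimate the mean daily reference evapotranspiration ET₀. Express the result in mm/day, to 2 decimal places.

ET₀ = 0.34 × (0.46 × 22.9 + 8.13) = 0.34 × 18.664 = 6.3458 mm/d

6.35 mm/day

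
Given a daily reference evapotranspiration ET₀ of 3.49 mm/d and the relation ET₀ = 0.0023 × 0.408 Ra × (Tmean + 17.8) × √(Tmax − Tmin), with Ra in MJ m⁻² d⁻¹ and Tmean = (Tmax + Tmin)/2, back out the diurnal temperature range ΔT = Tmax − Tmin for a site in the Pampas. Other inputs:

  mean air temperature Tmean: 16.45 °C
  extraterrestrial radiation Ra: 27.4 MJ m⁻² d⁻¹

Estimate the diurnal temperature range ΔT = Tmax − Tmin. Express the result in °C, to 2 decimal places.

15.71 °C

√ΔT = ET₀ / [0.0023 × 0.408 × Ra × (Tmean+17.8)] = 3.49 / (0.0023 × 11.1792 × 34.25) = 3.9630
ΔT = 3.9630² = 15.705 °C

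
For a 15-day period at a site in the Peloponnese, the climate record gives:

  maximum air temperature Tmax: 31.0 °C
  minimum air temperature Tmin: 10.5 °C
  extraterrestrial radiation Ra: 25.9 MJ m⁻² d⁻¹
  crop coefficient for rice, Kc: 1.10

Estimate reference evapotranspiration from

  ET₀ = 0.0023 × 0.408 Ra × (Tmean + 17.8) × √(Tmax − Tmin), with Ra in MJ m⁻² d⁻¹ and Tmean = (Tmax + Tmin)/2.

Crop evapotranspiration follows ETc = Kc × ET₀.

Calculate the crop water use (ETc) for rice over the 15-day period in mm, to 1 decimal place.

Tmean = (31.0 + 10.5)/2 = 20.75 °C
0.408 Ra = 0.408 × 25.9 = 10.5672 mm/d equivalent
ET₀ = 0.0023 × 10.5672 × (20.75 + 17.8) × √20.5 = 0.0023 × 10.5672 × 38.55 × 4.5277 = 4.2422 mm/d
ETc = Kc × ET₀ = 1.10 × 4.2422 = 4.6664 mm/d
Over 15 days: 4.6664 × 15 = 69.996 mm

70.0 mm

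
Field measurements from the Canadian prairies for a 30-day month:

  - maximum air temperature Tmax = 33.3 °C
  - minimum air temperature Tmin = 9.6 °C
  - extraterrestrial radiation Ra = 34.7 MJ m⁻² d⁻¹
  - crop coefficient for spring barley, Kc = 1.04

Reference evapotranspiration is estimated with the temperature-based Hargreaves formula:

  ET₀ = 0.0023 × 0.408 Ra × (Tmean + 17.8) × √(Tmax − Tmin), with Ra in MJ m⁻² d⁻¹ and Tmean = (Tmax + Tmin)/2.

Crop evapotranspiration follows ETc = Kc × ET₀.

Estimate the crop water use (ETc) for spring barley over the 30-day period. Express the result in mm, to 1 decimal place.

194.1 mm

Tmean = (33.3 + 9.6)/2 = 21.45 °C
0.408 Ra = 0.408 × 34.7 = 14.1576 mm/d equivalent
ET₀ = 0.0023 × 14.1576 × (21.45 + 17.8) × √23.7 = 0.0023 × 14.1576 × 39.25 × 4.8683 = 6.2221 mm/d
ETc = Kc × ET₀ = 1.04 × 6.2221 = 6.4710 mm/d
Over 30 days: 6.4710 × 30 = 194.130 mm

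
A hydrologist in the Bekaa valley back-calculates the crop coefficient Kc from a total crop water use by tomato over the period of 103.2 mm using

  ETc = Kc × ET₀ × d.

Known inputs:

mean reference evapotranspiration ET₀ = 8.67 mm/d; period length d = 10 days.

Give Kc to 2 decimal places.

1.19

ETc = Kc × ET₀ × d  ⇒  Kc = ETc / (ET₀ × d)
Kc = 103.2 / (8.67 × 10) = 103.2 / 86.70 = 1.1903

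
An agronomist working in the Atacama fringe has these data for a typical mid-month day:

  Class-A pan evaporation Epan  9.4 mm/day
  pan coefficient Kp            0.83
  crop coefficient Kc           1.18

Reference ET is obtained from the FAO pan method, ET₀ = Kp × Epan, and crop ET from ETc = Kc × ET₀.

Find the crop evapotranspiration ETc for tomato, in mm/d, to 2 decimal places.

ET₀ = 0.83 × 9.4 = 7.8020 mm/d
ETc = Kc × ET₀ = 1.18 × 7.8020 = 9.2064 mm/d

9.21 mm/d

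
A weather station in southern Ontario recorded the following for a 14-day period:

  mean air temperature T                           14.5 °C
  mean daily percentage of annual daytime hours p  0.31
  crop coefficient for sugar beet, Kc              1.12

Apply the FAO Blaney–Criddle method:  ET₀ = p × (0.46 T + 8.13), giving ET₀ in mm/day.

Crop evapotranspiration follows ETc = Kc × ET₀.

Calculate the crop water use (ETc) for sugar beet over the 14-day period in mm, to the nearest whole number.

ET₀ = 0.31 × (0.46 × 14.5 + 8.13) = 0.31 × 14.800 = 4.5880 mm/d
ETc = Kc × ET₀ = 1.12 × 4.5880 = 5.1386 mm/d
Over 14 days: 5.1386 × 14 = 71.940 mm

72 mm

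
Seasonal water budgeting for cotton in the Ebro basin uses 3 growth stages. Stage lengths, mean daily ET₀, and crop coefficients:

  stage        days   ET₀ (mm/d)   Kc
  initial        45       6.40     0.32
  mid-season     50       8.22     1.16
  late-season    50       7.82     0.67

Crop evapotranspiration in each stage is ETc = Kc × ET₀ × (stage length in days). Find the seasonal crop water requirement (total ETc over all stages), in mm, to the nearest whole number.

831 mm

initial: 0.32 × 6.40 × 45 = 92.16 mm
mid-season: 1.16 × 8.22 × 50 = 476.76 mm
late-season: 0.67 × 7.82 × 50 = 261.97 mm
Seasonal total = 830.89 mm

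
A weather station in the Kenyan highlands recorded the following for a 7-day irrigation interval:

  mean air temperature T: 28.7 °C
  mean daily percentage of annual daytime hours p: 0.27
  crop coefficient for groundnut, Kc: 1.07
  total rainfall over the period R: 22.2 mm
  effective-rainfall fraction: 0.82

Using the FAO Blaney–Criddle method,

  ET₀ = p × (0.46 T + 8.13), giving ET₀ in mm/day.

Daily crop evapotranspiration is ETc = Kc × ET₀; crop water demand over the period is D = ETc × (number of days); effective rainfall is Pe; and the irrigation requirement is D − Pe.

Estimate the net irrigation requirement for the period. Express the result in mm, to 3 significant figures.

24.9 mm

ET₀ = 0.27 × (0.46 × 28.7 + 8.13) = 0.27 × 21.332 = 5.7596 mm/d
ETc = Kc × ET₀ = 1.07 × 5.7596 = 6.1628 mm/d
Crop demand D = ETc × 7 d = 6.1628 × 7 = 43.140 mm
Pe = 0.82 × 22.2 = 18.204 mm
D − Pe = 43.140 − 18.204 = 24.936 mm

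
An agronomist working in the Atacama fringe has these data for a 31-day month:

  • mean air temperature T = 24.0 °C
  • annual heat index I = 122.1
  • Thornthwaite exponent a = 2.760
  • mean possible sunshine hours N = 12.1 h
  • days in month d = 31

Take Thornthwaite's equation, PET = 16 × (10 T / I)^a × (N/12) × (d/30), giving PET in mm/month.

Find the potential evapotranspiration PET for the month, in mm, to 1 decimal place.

10T/I = 10 × 24.0 / 122.1 = 1.9656
(10T/I)^a = 1.9656^2.760 = 6.4572
Uncorrected PET = 16 × 6.4572 = 103.315 mm
Correction = (N/12)(d/30) = (12.1/12)(31/30) = 1.0419
PET = 103.315 × 1.0419 = 107.644 mm/month

107.6 mm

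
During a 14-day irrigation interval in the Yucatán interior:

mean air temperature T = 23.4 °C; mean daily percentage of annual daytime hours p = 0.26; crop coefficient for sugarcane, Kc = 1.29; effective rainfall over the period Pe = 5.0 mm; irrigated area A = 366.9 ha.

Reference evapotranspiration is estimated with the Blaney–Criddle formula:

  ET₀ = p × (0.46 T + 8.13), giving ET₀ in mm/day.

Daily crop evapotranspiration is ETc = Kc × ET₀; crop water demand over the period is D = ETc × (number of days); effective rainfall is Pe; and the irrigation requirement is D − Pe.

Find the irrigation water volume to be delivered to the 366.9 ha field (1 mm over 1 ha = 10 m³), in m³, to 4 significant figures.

ET₀ = 0.26 × (0.46 × 23.4 + 8.13) = 0.26 × 18.894 = 4.9124 mm/d
ETc = Kc × ET₀ = 1.29 × 4.9124 = 6.3370 mm/d
Crop demand D = ETc × 14 d = 6.3370 × 14 = 88.718 mm
D − Pe = 88.718 − 5.0 = 83.718 mm
Volume = 83.718 mm × 366.9 ha × 10 = 307161.3 m³

307200 m³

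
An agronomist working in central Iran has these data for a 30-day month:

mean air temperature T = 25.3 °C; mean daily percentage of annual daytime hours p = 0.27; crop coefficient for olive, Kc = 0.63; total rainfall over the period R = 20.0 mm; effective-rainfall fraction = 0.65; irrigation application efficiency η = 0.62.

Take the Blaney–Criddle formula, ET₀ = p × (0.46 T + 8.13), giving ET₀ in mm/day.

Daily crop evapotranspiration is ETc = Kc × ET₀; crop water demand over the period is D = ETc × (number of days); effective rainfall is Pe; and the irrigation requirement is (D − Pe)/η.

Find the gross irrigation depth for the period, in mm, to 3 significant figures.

142 mm

ET₀ = 0.27 × (0.46 × 25.3 + 8.13) = 0.27 × 19.768 = 5.3374 mm/d
ETc = Kc × ET₀ = 0.63 × 5.3374 = 3.3626 mm/d
Crop demand D = ETc × 30 d = 3.3626 × 30 = 100.878 mm
Pe = 0.65 × 20.0 = 13.000 mm
D − Pe = 100.878 − 13.000 = 87.878 mm
Gross irrigation = 87.878 / 0.62 = 141.739 mm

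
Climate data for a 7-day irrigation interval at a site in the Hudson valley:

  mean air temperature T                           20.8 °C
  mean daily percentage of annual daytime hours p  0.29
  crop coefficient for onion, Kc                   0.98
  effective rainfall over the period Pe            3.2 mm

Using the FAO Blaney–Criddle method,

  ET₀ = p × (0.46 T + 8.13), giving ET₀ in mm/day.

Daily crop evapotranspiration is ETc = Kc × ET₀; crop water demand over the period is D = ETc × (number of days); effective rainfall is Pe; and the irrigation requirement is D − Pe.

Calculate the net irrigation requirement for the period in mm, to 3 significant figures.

32.0 mm

ET₀ = 0.29 × (0.46 × 20.8 + 8.13) = 0.29 × 17.698 = 5.1324 mm/d
ETc = Kc × ET₀ = 0.98 × 5.1324 = 5.0298 mm/d
Crop demand D = ETc × 7 d = 5.0298 × 7 = 35.209 mm
D − Pe = 35.209 − 3.2 = 32.009 mm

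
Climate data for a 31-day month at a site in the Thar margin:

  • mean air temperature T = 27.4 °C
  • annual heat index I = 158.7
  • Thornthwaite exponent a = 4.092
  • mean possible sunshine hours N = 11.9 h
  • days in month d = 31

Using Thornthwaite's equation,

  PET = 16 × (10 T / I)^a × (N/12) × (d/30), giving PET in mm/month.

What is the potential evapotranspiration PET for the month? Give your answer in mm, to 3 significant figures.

10T/I = 10 × 27.4 / 158.7 = 1.7265
(10T/I)^a = 1.7265^4.092 = 9.3430
Uncorrected PET = 16 × 9.3430 = 149.488 mm
Correction = (N/12)(d/30) = (11.9/12)(31/30) = 1.0247
PET = 149.488 × 1.0247 = 153.180 mm/month

153 mm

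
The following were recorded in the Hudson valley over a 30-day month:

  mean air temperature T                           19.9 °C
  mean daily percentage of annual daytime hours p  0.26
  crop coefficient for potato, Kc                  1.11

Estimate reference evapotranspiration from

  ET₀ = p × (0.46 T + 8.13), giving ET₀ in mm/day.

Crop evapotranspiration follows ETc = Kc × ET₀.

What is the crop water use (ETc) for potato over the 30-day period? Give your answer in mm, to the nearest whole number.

150 mm

ET₀ = 0.26 × (0.46 × 19.9 + 8.13) = 0.26 × 17.284 = 4.4938 mm/d
ETc = Kc × ET₀ = 1.11 × 4.4938 = 4.9881 mm/d
Over 30 days: 4.9881 × 30 = 149.643 mm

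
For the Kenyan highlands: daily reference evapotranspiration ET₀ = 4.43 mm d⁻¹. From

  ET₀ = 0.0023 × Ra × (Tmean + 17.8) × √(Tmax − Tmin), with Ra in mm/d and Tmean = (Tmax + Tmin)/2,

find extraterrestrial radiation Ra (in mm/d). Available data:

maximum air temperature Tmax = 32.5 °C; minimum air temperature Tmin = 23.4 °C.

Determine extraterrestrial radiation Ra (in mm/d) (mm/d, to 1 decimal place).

Tmean = 27.95 °C; √ΔT = 3.0166
Ra = ET₀ / [0.0023 × (Tmean+17.8) × √ΔT] = 4.43 / (0.0023 × 45.75 × 3.0166) = 13.956 mm/d

14.0 mm/d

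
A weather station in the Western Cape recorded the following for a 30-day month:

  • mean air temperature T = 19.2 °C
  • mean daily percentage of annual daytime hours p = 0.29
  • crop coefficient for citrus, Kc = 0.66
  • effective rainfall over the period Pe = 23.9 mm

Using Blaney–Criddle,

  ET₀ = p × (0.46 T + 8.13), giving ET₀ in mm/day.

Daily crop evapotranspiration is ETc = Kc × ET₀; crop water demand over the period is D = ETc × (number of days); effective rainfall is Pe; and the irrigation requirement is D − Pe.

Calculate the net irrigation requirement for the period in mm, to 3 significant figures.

73.5 mm

ET₀ = 0.29 × (0.46 × 19.2 + 8.13) = 0.29 × 16.962 = 4.9190 mm/d
ETc = Kc × ET₀ = 0.66 × 4.9190 = 3.2465 mm/d
Crop demand D = ETc × 30 d = 3.2465 × 30 = 97.395 mm
D − Pe = 97.395 − 23.9 = 73.495 mm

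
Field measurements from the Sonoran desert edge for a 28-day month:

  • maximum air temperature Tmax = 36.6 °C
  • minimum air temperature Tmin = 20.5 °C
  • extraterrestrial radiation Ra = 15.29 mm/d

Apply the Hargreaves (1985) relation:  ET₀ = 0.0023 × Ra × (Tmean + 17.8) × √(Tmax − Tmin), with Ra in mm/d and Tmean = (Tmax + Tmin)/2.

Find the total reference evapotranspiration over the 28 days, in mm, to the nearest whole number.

Tmean = (36.6 + 20.5)/2 = 28.55 °C
ET₀ = 0.0023 × 15.29 × (28.55 + 17.8) × √16.1 = 0.0023 × 15.29 × 46.35 × 4.0125 = 6.5403 mm/d
Over 28 days: 6.5403 × 28 = 183.128 mm

183 mm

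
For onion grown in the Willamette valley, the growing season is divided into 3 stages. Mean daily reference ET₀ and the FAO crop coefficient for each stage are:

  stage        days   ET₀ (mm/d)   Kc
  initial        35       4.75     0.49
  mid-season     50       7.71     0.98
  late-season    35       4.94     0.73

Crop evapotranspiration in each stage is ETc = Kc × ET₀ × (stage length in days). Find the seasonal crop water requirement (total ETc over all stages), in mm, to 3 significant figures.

585 mm

initial: 0.49 × 4.75 × 35 = 81.46 mm
mid-season: 0.98 × 7.71 × 50 = 377.79 mm
late-season: 0.73 × 4.94 × 35 = 126.22 mm
Seasonal total = 585.47 mm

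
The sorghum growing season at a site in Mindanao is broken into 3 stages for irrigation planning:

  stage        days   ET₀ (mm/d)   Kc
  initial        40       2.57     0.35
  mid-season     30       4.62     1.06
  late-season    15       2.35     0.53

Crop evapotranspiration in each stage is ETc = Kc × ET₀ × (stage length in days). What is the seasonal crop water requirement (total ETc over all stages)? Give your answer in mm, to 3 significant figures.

202 mm

initial: 0.35 × 2.57 × 40 = 35.98 mm
mid-season: 1.06 × 4.62 × 30 = 146.92 mm
late-season: 0.53 × 2.35 × 15 = 18.68 mm
Seasonal total = 201.58 mm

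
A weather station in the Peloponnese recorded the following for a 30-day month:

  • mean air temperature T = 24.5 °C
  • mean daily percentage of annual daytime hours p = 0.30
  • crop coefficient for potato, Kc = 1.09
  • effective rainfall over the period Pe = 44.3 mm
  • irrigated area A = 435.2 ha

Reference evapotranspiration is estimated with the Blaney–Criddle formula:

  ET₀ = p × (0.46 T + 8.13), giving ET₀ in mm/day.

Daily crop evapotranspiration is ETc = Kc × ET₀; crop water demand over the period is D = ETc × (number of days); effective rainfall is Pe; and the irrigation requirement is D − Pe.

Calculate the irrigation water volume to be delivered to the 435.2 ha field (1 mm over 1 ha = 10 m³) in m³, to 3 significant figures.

ET₀ = 0.30 × (0.46 × 24.5 + 8.13) = 0.30 × 19.400 = 5.8200 mm/d
ETc = Kc × ET₀ = 1.09 × 5.8200 = 6.3438 mm/d
Crop demand D = ETc × 30 d = 6.3438 × 30 = 190.314 mm
D − Pe = 190.314 − 44.3 = 146.014 mm
Volume = 146.014 mm × 435.2 ha × 10 = 635452.9 m³

635000 m³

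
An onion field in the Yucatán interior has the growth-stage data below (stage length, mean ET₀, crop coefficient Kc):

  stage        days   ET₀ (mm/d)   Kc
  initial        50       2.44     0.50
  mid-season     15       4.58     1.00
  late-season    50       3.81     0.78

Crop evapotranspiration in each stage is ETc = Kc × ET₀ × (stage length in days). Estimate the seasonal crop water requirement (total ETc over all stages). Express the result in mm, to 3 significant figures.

initial: 0.50 × 2.44 × 50 = 61.00 mm
mid-season: 1.00 × 4.58 × 15 = 68.70 mm
late-season: 0.78 × 3.81 × 50 = 148.59 mm
Seasonal total = 278.29 mm

278 mm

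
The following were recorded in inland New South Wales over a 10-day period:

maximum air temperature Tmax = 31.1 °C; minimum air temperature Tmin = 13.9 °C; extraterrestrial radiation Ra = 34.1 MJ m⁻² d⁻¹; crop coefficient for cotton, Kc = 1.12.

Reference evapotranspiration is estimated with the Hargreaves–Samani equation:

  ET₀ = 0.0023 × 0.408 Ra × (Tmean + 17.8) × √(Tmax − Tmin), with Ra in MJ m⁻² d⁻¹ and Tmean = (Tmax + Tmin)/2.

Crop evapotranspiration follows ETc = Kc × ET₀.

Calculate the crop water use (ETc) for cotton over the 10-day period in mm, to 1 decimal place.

Tmean = (31.1 + 13.9)/2 = 22.50 °C
0.408 Ra = 0.408 × 34.1 = 13.9128 mm/d equivalent
ET₀ = 0.0023 × 13.9128 × (22.50 + 17.8) × √17.2 = 0.0023 × 13.9128 × 40.30 × 4.1473 = 5.3483 mm/d
ETc = Kc × ET₀ = 1.12 × 5.3483 = 5.9901 mm/d
Over 10 days: 5.9901 × 10 = 59.901 mm

59.9 mm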